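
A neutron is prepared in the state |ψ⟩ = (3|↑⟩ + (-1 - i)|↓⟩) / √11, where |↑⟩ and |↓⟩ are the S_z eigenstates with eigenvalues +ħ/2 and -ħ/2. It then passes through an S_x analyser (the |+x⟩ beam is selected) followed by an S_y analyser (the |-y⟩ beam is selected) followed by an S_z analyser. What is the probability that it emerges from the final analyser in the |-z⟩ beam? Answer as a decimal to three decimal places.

First analyser (S_x): P(|+x⟩) = |⟨+x|ψ⟩|² = 5/22.
After stage 1 the state is |+x⟩; P(|-y⟩) = |⟨-y|+x⟩|² = 1/2.
After stage 2 the state is |-y⟩; P(|-z⟩) = |⟨-z|-y⟩|² = 1/2.
Joint probability = 5/22 × 1/2 × 1/2 = 0.057.

0.057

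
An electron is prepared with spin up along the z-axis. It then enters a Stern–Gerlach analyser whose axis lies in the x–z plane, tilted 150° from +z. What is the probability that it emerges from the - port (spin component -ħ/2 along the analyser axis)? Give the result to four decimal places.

0.9330

For spin-½, the probability of finding spin-up along an axis at angle θ to the initial spin direction is cos²(θ/2); spin-down is sin²(θ/2).
θ = 150°, so P = sin²(75°) ≈ 0.9330.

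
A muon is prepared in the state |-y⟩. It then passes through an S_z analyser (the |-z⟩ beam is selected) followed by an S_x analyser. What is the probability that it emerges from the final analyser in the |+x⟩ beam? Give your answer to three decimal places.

First analyser (S_z): from |-y⟩, P(|-z⟩) = 1/2.
After stage 1 the state is |-z⟩; P(|+x⟩) = |⟨+x|-z⟩|² = 1/2.
Joint probability = 1/2 × 1/2 = 0.250.

0.250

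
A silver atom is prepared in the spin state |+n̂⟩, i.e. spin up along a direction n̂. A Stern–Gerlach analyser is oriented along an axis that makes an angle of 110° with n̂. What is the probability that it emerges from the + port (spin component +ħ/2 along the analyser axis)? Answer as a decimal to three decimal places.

0.329

For spin-½, the probability of finding spin-up along an axis at angle θ to the initial spin direction is cos²(θ/2); spin-down is sin²(θ/2).
θ = 110°, so P = cos²(55°) ≈ 0.329.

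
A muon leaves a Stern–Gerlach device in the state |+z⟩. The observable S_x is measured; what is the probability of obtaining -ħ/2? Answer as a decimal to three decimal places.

In the S_z basis, |+z⟩ = |+z⟩ and |-x⟩ = (|+z⟩ - |-z⟩)/√2.
|⟨-x|+z⟩|² = 1/2.

0.500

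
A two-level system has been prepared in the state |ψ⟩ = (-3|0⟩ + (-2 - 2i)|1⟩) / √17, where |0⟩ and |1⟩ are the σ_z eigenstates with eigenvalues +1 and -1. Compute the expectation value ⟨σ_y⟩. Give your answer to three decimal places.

0.706

⟨σ_y⟩ = 2 Im(a* b)/(|a|²+|b|²) with a = -3, b = (-2 - 2i).
a* b = (6 + 6i), so ⟨σ_y⟩ = 12/17.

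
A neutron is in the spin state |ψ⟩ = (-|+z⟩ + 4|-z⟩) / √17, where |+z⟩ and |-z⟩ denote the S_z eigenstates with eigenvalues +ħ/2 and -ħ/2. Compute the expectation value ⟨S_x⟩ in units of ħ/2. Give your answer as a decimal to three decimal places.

⟨σ_x⟩ = 2 Re(a* b)/(|a|²+|b|²) with a = -1, b = 4.
a* b = -4, so ⟨σ_x⟩ = -8/17.
⟨S_x⟩ = (ħ/2)·⟨σ_x⟩.

-0.471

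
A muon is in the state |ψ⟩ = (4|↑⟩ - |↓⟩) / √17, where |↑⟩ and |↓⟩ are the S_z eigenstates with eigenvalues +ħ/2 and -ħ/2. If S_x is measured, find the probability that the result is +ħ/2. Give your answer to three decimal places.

0.265

|+x⟩ = (|↑⟩ + |↓⟩)/√2, so ⟨+x|ψ⟩ = (3) / (√2·√17).
P = |3|² / 34 = 9/34.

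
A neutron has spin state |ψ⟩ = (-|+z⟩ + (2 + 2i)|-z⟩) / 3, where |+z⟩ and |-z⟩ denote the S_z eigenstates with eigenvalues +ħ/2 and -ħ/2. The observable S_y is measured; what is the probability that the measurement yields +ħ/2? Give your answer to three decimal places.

|+y⟩ = (|+z⟩ + i|-z⟩)/√2, so ⟨+y|ψ⟩ = (1 - 2i) / (√2·3).
P = |1 - 2i|² / 18 = 5/18.

0.278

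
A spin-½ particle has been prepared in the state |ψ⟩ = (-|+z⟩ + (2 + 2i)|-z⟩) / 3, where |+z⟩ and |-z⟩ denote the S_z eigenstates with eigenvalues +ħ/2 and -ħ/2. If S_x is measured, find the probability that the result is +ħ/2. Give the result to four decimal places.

|+x⟩ = (|+z⟩ + |-z⟩)/√2, so ⟨+x|ψ⟩ = (1 + 2i) / (√2·3).
P = |1 + 2i|² / 18 = 5/18.

0.2778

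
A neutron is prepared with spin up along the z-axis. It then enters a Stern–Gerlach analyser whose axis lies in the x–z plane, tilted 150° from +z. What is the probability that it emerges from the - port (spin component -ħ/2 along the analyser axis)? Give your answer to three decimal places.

For spin-½, the probability of finding spin-up along an axis at angle θ to the initial spin direction is cos²(θ/2); spin-down is sin²(θ/2).
θ = 150°, so P = sin²(75°) ≈ 0.933.

0.933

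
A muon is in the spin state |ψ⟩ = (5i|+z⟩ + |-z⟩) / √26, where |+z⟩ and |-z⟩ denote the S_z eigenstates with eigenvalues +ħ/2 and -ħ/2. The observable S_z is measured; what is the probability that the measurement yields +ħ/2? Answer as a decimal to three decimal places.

The +ħ/2 outcome corresponds to |+z⟩. Its amplitude in |ψ⟩ is 5i/√26.
P = |5i|² / 26 = 25/26.

0.962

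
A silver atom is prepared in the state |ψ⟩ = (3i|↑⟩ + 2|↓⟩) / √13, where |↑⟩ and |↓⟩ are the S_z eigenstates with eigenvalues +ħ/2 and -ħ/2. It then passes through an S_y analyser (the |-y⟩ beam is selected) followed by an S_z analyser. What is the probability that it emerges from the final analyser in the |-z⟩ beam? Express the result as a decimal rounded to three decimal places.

First analyser (S_y): P(|-y⟩) = |⟨-y|ψ⟩|² = 25/26.
After stage 1 the state is |-y⟩; P(|-z⟩) = |⟨-z|-y⟩|² = 1/2.
Joint probability = 25/26 × 1/2 = 0.481.

0.481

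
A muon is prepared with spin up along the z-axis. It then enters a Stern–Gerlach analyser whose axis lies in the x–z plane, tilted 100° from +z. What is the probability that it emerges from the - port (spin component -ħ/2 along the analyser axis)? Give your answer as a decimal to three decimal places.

For spin-½, the probability of finding spin-up along an axis at angle θ to the initial spin direction is cos²(θ/2); spin-down is sin²(θ/2).
θ = 100°, so P = sin²(50°) ≈ 0.587.

0.587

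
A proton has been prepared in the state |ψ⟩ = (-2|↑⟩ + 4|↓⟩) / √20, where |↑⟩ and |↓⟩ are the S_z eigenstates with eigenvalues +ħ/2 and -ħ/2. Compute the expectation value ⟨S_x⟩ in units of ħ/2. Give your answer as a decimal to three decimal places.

⟨σ_x⟩ = 2 Re(a* b)/(|a|²+|b|²) with a = -2, b = 4.
a* b = -8, so ⟨σ_x⟩ = -16/20.
⟨S_x⟩ = (ħ/2)·⟨σ_x⟩.

-0.800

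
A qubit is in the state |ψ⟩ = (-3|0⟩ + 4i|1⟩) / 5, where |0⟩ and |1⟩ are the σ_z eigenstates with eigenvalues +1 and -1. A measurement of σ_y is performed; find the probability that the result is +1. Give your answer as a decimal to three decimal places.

|+y⟩ = (|0⟩ + i|1⟩)/√2, so ⟨+y|ψ⟩ = (1) / (√2·5).
P = |1|² / 50 = 1/50.

0.020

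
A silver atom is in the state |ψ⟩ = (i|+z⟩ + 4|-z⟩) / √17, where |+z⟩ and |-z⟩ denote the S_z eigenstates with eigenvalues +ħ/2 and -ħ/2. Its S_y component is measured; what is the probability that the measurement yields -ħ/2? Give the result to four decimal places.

0.7353

|-y⟩ = (|+z⟩ - i|-z⟩)/√2, so ⟨-y|ψ⟩ = (5i) / (√2·√17).
P = |5i|² / 34 = 25/34.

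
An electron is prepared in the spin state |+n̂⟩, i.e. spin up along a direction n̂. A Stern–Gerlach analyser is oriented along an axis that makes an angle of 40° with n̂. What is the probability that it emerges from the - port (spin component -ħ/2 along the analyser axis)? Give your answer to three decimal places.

For spin-½, the probability of finding spin-up along an axis at angle θ to the initial spin direction is cos²(θ/2); spin-down is sin²(θ/2).
θ = 40°, so P = sin²(20°) ≈ 0.117.

0.117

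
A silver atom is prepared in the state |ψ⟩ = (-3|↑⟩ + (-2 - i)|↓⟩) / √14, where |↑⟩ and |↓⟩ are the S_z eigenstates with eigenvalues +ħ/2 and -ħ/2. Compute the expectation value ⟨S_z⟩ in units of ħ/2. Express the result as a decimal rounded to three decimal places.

⟨σ_z⟩ = |a|² - |b|² divided by |a|²+|b|², with a, b the |↑⟩, |↓⟩ amplitudes.
= (9 - 5)/14 = 4/14.
⟨S_z⟩ = (ħ/2)·⟨σ_z⟩.

0.286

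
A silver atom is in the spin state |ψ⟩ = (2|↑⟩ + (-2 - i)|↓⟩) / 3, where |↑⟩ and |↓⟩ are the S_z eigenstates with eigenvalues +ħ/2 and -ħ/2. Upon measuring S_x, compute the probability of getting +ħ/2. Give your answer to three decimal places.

|+x⟩ = (|↑⟩ + |↓⟩)/√2, so ⟨+x|ψ⟩ = (-i) / (√2·3).
P = |-i|² / 18 = 1/18.

0.056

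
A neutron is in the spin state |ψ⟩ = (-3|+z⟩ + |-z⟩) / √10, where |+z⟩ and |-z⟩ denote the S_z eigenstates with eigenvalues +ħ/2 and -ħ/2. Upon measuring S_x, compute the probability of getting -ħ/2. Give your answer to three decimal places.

|-x⟩ = (|+z⟩ - |-z⟩)/√2, so ⟨-x|ψ⟩ = (-4) / (√2·√10).
P = |-4|² / 20 = 16/20.

0.800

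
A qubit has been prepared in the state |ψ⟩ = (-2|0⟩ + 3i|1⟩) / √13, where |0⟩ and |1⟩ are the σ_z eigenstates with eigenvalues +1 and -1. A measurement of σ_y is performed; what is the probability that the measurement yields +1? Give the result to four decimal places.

|+y⟩ = (|0⟩ + i|1⟩)/√2, so ⟨+y|ψ⟩ = (1) / (√2·√13).
P = |1|² / 26 = 1/26.

0.0385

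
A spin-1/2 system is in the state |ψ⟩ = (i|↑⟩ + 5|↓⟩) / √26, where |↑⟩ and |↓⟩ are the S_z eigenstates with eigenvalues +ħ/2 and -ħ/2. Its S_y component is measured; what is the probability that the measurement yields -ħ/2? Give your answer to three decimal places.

|-y⟩ = (|↑⟩ - i|↓⟩)/√2, so ⟨-y|ψ⟩ = (6i) / (√2·√26).
P = |6i|² / 52 = 36/52.

0.692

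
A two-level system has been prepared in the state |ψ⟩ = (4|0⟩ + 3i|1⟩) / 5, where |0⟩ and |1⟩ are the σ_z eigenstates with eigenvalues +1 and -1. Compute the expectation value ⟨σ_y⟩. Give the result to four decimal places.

⟨σ_y⟩ = 2 Im(a* b)/(|a|²+|b|²) with a = 4, b = 3i.
a* b = 12i, so ⟨σ_y⟩ = 24/25.

0.9600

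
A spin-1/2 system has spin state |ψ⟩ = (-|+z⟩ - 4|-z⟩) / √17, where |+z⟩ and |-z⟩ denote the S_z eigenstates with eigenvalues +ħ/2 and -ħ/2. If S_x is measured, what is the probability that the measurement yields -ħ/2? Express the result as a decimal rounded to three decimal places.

0.265

|-x⟩ = (|+z⟩ - |-z⟩)/√2, so ⟨-x|ψ⟩ = (3) / (√2·√17).
P = |3|² / 34 = 9/34.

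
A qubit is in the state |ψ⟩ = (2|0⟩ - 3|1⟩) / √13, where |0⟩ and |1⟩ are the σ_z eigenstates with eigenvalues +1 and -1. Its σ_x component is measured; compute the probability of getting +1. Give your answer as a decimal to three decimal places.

|+x⟩ = (|0⟩ + |1⟩)/√2, so ⟨+x|ψ⟩ = (-1) / (√2·√13).
P = |-1|² / 26 = 1/26.

0.038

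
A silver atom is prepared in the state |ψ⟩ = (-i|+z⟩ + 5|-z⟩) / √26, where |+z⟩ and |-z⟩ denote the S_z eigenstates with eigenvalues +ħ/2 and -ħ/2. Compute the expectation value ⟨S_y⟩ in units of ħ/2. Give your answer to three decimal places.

0.385

⟨σ_y⟩ = 2 Im(a* b)/(|a|²+|b|²) with a = -i, b = 5.
a* b = 5i, so ⟨σ_y⟩ = 10/26.
⟨S_y⟩ = (ħ/2)·⟨σ_y⟩.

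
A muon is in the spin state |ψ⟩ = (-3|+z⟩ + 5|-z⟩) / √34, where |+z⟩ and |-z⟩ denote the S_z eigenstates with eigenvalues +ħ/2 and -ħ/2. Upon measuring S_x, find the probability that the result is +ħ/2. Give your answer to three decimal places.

0.059

|+x⟩ = (|+z⟩ + |-z⟩)/√2, so ⟨+x|ψ⟩ = (2) / (√2·√34).
P = |2|² / 68 = 4/68.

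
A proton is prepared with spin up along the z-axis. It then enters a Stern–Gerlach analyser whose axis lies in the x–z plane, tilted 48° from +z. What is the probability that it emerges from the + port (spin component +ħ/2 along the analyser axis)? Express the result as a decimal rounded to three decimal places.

0.835

For spin-½, the probability of finding spin-up along an axis at angle θ to the initial spin direction is cos²(θ/2); spin-down is sin²(θ/2).
θ = 48°, so P = cos²(24°) ≈ 0.835.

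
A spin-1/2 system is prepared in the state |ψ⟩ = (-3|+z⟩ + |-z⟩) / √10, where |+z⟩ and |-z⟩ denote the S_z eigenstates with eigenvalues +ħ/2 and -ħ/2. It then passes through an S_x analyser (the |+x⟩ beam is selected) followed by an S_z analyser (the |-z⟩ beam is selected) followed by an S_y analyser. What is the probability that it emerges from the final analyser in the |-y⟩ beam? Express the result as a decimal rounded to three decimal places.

First analyser (S_x): P(|+x⟩) = |⟨+x|ψ⟩|² = 4/20.
After stage 1 the state is |+x⟩; P(|-z⟩) = |⟨-z|+x⟩|² = 1/2.
After stage 2 the state is |-z⟩; P(|-y⟩) = |⟨-y|-z⟩|² = 1/2.
Joint probability = 4/20 × 1/2 × 1/2 = 0.050.

0.050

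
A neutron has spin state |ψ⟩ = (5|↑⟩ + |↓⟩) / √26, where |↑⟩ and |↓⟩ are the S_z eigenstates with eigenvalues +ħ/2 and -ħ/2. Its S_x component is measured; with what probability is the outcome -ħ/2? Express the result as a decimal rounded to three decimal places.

|-x⟩ = (|↑⟩ - |↓⟩)/√2, so ⟨-x|ψ⟩ = (4) / (√2·√26).
P = |4|² / 52 = 16/52.

0.308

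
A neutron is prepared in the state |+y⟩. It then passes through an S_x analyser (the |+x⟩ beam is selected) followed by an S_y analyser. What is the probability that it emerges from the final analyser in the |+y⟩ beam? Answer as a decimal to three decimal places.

0.250

First analyser (S_x): from |+y⟩, P(|+x⟩) = 1/2.
After stage 1 the state is |+x⟩; P(|+y⟩) = |⟨+y|+x⟩|² = 1/2.
Joint probability = 1/2 × 1/2 = 0.250.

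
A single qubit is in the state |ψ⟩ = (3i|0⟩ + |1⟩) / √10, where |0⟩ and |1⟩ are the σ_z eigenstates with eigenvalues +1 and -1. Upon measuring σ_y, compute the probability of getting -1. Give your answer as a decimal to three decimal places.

|-y⟩ = (|0⟩ - i|1⟩)/√2, so ⟨-y|ψ⟩ = (4i) / (√2·√10).
P = |4i|² / 20 = 16/20.

0.800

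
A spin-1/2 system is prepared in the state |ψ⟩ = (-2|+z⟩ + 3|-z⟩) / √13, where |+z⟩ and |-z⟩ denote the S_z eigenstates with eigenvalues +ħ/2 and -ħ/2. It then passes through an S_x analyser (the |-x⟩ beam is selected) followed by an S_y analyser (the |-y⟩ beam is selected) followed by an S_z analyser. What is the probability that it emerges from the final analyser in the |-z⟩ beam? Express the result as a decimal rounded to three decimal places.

First analyser (S_x): P(|-x⟩) = |⟨-x|ψ⟩|² = 25/26.
After stage 1 the state is |-x⟩; P(|-y⟩) = |⟨-y|-x⟩|² = 1/2.
After stage 2 the state is |-y⟩; P(|-z⟩) = |⟨-z|-y⟩|² = 1/2.
Joint probability = 25/26 × 1/2 × 1/2 = 0.240.

0.240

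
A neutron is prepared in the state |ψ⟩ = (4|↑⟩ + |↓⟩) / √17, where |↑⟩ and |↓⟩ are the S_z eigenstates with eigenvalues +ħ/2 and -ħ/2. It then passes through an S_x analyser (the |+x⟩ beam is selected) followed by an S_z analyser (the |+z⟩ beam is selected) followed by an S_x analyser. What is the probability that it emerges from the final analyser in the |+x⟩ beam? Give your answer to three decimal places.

0.184

First analyser (S_x): P(|+x⟩) = |⟨+x|ψ⟩|² = 25/34.
After stage 1 the state is |+x⟩; P(|+z⟩) = |⟨+z|+x⟩|² = 1/2.
After stage 2 the state is |+z⟩; P(|+x⟩) = |⟨+x|+z⟩|² = 1/2.
Joint probability = 25/34 × 1/2 × 1/2 = 0.184.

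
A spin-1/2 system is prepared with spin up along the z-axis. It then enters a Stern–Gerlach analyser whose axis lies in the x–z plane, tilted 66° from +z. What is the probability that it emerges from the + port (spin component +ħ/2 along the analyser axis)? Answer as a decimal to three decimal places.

0.703

For spin-½, the probability of finding spin-up along an axis at angle θ to the initial spin direction is cos²(θ/2); spin-down is sin²(θ/2).
θ = 66°, so P = cos²(33°) ≈ 0.703.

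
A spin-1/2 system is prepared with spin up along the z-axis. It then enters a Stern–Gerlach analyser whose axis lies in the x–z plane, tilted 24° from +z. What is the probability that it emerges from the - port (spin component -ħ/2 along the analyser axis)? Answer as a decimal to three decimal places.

0.043

For spin-½, the probability of finding spin-up along an axis at angle θ to the initial spin direction is cos²(θ/2); spin-down is sin²(θ/2).
θ = 24°, so P = sin²(12°) ≈ 0.043.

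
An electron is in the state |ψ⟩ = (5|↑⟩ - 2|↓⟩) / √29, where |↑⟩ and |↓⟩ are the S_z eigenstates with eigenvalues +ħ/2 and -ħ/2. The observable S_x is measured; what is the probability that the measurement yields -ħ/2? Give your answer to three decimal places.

0.845

|-x⟩ = (|↑⟩ - |↓⟩)/√2, so ⟨-x|ψ⟩ = (7) / (√2·√29).
P = |7|² / 58 = 49/58.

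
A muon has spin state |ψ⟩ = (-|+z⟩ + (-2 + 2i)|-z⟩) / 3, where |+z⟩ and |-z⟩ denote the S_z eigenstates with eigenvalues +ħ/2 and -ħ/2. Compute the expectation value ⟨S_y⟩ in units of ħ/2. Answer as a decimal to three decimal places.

-0.444

⟨σ_y⟩ = 2 Im(a* b)/(|a|²+|b|²) with a = -1, b = (-2 + 2i).
a* b = (2 - 2i), so ⟨σ_y⟩ = -4/9.
⟨S_y⟩ = (ħ/2)·⟨σ_y⟩.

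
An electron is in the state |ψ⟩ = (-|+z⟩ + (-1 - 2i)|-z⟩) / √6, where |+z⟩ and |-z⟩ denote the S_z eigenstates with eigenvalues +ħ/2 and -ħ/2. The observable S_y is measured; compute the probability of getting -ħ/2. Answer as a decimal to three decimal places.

0.167

|-y⟩ = (|+z⟩ - i|-z⟩)/√2, so ⟨-y|ψ⟩ = (1 - i) / (√2·√6).
P = |1 - i|² / 12 = 2/12.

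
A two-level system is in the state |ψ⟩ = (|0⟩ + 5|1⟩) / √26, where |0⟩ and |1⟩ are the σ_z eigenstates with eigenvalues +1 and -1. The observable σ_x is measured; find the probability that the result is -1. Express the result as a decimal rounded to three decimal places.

0.308

|-x⟩ = (|0⟩ - |1⟩)/√2, so ⟨-x|ψ⟩ = (-4) / (√2·√26).
P = |-4|² / 52 = 16/52.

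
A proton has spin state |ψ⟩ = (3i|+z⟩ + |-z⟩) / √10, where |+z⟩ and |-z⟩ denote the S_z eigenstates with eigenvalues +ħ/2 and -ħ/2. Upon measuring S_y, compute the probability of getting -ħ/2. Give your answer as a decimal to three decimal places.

0.800

|-y⟩ = (|+z⟩ - i|-z⟩)/√2, so ⟨-y|ψ⟩ = (4i) / (√2·√10).
P = |4i|² / 20 = 16/20.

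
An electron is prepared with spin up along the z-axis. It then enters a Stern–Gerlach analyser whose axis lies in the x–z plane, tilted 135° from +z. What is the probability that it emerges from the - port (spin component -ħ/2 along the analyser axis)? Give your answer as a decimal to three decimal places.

0.854

For spin-½, the probability of finding spin-up along an axis at angle θ to the initial spin direction is cos²(θ/2); spin-down is sin²(θ/2).
θ = 135°, so P = sin²(67.5°) ≈ 0.854.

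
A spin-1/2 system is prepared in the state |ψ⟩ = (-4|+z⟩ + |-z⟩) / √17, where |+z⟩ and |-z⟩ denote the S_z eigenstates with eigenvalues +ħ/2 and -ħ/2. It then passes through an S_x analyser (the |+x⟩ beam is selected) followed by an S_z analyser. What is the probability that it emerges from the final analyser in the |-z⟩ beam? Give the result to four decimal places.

First analyser (S_x): P(|+x⟩) = |⟨+x|ψ⟩|² = 9/34.
After stage 1 the state is |+x⟩; P(|-z⟩) = |⟨-z|+x⟩|² = 1/2.
Joint probability = 9/34 × 1/2 = 0.1324.

0.1324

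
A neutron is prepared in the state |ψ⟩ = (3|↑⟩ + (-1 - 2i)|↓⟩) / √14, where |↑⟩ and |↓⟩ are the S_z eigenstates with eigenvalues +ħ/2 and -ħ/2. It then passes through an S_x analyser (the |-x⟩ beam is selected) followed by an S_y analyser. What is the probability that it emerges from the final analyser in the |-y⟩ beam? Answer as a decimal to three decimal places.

First analyser (S_x): P(|-x⟩) = |⟨-x|ψ⟩|² = 20/28.
After stage 1 the state is |-x⟩; P(|-y⟩) = |⟨-y|-x⟩|² = 1/2.
Joint probability = 20/28 × 1/2 = 0.357.

0.357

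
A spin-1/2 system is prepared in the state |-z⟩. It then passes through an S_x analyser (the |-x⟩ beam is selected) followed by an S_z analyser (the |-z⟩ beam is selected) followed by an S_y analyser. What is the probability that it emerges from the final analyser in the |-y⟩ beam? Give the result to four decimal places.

0.1250

First analyser (S_x): from |-z⟩, P(|-x⟩) = 1/2.
After stage 1 the state is |-x⟩; P(|-z⟩) = |⟨-z|-x⟩|² = 1/2.
After stage 2 the state is |-z⟩; P(|-y⟩) = |⟨-y|-z⟩|² = 1/2.
Joint probability = 1/2 × 1/2 × 1/2 = 0.1250.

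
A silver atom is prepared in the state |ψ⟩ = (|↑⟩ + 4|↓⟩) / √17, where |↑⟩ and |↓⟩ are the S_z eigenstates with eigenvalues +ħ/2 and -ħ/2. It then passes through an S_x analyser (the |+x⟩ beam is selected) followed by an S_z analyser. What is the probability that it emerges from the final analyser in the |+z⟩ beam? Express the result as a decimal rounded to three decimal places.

0.368

First analyser (S_x): P(|+x⟩) = |⟨+x|ψ⟩|² = 25/34.
After stage 1 the state is |+x⟩; P(|+z⟩) = |⟨+z|+x⟩|² = 1/2.
Joint probability = 25/34 × 1/2 = 0.368.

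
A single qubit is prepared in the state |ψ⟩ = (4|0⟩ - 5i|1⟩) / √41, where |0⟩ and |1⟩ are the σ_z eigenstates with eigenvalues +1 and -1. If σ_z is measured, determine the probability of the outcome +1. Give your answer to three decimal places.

0.390

The +1 outcome corresponds to |0⟩. Its amplitude in |ψ⟩ is 4/√41.
P = |4|² / 41 = 16/41.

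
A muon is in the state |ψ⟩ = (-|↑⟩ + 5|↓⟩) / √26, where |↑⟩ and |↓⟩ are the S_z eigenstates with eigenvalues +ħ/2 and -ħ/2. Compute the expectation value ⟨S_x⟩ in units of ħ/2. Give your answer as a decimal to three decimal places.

-0.385

⟨σ_x⟩ = 2 Re(a* b)/(|a|²+|b|²) with a = -1, b = 5.
a* b = -5, so ⟨σ_x⟩ = -10/26.
⟨S_x⟩ = (ħ/2)·⟨σ_x⟩.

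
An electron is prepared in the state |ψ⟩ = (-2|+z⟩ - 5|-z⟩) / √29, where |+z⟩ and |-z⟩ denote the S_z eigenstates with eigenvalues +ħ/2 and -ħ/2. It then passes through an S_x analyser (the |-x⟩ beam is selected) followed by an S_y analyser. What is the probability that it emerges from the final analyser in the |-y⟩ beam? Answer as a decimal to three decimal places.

First analyser (S_x): P(|-x⟩) = |⟨-x|ψ⟩|² = 9/58.
After stage 1 the state is |-x⟩; P(|-y⟩) = |⟨-y|-x⟩|² = 1/2.
Joint probability = 9/58 × 1/2 = 0.078.

0.078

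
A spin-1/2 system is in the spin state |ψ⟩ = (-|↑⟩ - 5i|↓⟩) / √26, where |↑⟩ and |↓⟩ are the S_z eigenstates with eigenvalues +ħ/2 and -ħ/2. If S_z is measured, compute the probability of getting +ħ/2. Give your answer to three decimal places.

0.038

The +ħ/2 outcome corresponds to |↑⟩. Its amplitude in |ψ⟩ is -1/√26.
P = |-1|² / 26 = 1/26.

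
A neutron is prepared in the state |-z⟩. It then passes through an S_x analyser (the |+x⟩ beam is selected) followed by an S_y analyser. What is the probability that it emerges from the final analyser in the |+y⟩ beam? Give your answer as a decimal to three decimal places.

First analyser (S_x): from |-z⟩, P(|+x⟩) = 1/2.
After stage 1 the state is |+x⟩; P(|+y⟩) = |⟨+y|+x⟩|² = 1/2.
Joint probability = 1/2 × 1/2 = 0.250.

0.250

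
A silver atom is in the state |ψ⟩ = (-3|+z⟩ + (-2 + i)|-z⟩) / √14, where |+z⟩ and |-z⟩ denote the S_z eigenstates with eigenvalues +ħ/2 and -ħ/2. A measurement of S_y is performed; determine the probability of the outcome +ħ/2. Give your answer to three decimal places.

|+y⟩ = (|+z⟩ + i|-z⟩)/√2, so ⟨+y|ψ⟩ = (-2 + 2i) / (√2·√14).
P = |-2 + 2i|² / 28 = 8/28.

0.286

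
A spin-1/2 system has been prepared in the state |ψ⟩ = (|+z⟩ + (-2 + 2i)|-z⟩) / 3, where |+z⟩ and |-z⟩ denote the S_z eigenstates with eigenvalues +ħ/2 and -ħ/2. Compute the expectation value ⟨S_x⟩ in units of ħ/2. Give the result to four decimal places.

⟨σ_x⟩ = 2 Re(a* b)/(|a|²+|b|²) with a = 1, b = (-2 + 2i).
a* b = (-2 + 2i), so ⟨σ_x⟩ = -4/9.
⟨S_x⟩ = (ħ/2)·⟨σ_x⟩.

-0.4444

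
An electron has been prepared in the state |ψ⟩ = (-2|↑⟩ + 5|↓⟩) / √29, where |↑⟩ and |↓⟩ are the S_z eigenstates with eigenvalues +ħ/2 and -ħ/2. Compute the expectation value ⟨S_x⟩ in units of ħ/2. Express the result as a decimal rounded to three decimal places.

-0.690

⟨σ_x⟩ = 2 Re(a* b)/(|a|²+|b|²) with a = -2, b = 5.
a* b = -10, so ⟨σ_x⟩ = -20/29.
⟨S_x⟩ = (ħ/2)·⟨σ_x⟩.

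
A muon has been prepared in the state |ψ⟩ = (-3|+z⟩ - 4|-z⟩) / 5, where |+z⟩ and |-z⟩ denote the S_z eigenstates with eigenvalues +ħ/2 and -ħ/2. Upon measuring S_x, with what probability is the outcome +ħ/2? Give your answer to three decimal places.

0.980

|+x⟩ = (|+z⟩ + |-z⟩)/√2, so ⟨+x|ψ⟩ = (-7) / (√2·5).
P = |-7|² / 50 = 49/50.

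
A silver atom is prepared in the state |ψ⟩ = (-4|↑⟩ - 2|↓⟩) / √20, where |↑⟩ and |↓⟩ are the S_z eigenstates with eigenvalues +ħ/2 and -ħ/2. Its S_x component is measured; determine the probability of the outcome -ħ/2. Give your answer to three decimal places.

|-x⟩ = (|↑⟩ - |↓⟩)/√2, so ⟨-x|ψ⟩ = (-2) / (√2·√20).
P = |-2|² / 40 = 4/40.

0.100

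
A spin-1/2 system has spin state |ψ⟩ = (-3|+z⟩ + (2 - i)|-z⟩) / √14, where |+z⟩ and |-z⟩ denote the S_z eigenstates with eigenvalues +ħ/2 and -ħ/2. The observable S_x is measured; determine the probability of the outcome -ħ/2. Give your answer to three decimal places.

|-x⟩ = (|+z⟩ - |-z⟩)/√2, so ⟨-x|ψ⟩ = (-5 + i) / (√2·√14).
P = |-5 + i|² / 28 = 26/28.

0.929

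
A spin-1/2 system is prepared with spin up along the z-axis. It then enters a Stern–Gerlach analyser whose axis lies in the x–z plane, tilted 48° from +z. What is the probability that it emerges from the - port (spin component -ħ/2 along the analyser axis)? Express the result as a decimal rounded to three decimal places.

0.165

For spin-½, the probability of finding spin-up along an axis at angle θ to the initial spin direction is cos²(θ/2); spin-down is sin²(θ/2).
θ = 48°, so P = sin²(24°) ≈ 0.165.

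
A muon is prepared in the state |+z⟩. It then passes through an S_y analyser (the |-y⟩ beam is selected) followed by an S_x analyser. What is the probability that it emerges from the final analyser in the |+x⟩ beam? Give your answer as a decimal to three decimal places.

0.250

First analyser (S_y): from |+z⟩, P(|-y⟩) = 1/2.
After stage 1 the state is |-y⟩; P(|+x⟩) = |⟨+x|-y⟩|² = 1/2.
Joint probability = 1/2 × 1/2 = 0.250.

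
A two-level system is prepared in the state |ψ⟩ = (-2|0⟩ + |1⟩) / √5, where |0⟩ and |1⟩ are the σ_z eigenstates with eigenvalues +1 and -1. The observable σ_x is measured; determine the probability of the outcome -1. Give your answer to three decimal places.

0.900

|-x⟩ = (|0⟩ - |1⟩)/√2, so ⟨-x|ψ⟩ = (-3) / (√2·√5).
P = |-3|² / 10 = 9/10.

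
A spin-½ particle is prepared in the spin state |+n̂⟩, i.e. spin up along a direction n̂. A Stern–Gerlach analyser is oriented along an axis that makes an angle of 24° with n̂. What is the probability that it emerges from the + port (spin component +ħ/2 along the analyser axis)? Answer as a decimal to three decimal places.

For spin-½, the probability of finding spin-up along an axis at angle θ to the initial spin direction is cos²(θ/2); spin-down is sin²(θ/2).
θ = 24°, so P = cos²(12°) ≈ 0.957.

0.957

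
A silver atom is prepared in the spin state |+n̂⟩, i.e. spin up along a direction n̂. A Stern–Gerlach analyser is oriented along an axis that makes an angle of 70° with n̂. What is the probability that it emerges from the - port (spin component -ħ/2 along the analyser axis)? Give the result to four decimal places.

0.3290

For spin-½, the probability of finding spin-up along an axis at angle θ to the initial spin direction is cos²(θ/2); spin-down is sin²(θ/2).
θ = 70°, so P = sin²(35°) ≈ 0.3290.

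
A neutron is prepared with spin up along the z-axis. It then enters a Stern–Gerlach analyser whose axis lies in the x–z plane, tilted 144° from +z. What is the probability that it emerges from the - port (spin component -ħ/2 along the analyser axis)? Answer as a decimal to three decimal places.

For spin-½, the probability of finding spin-up along an axis at angle θ to the initial spin direction is cos²(θ/2); spin-down is sin²(θ/2).
θ = 144°, so P = sin²(72°) ≈ 0.905.

0.905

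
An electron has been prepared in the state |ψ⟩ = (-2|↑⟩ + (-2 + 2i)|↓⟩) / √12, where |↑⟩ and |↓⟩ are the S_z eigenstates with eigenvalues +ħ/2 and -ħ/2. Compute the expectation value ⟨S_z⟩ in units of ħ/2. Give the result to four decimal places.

⟨σ_z⟩ = |a|² - |b|² divided by |a|²+|b|², with a, b the |↑⟩, |↓⟩ amplitudes.
= (4 - 8)/12 = -4/12.
⟨S_z⟩ = (ħ/2)·⟨σ_z⟩.

-0.3333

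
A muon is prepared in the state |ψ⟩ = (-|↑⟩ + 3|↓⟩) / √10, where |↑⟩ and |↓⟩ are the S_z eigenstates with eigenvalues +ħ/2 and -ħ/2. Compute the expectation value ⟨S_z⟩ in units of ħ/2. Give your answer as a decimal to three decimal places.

-0.800

⟨σ_z⟩ = |a|² - |b|² divided by |a|²+|b|², with a, b the |↑⟩, |↓⟩ amplitudes.
= (1 - 9)/10 = -8/10.
⟨S_z⟩ = (ħ/2)·⟨σ_z⟩.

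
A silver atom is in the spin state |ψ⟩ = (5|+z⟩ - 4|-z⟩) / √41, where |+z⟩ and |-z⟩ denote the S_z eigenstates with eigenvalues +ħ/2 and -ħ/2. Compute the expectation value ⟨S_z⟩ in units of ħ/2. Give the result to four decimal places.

⟨σ_z⟩ = |a|² - |b|² divided by |a|²+|b|², with a, b the |+z⟩, |-z⟩ amplitudes.
= (25 - 16)/41 = 9/41.
⟨S_z⟩ = (ħ/2)·⟨σ_z⟩.

0.2195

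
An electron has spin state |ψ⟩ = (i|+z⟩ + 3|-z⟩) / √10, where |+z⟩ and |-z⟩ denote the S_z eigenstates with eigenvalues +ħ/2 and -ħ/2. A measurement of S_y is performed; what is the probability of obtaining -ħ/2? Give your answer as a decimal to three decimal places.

|-y⟩ = (|+z⟩ - i|-z⟩)/√2, so ⟨-y|ψ⟩ = (4i) / (√2·√10).
P = |4i|² / 20 = 16/20.

0.800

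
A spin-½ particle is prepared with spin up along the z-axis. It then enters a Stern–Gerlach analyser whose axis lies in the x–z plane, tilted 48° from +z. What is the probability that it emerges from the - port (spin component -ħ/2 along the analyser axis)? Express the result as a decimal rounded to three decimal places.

For spin-½, the probability of finding spin-up along an axis at angle θ to the initial spin direction is cos²(θ/2); spin-down is sin²(θ/2).
θ = 48°, so P = sin²(24°) ≈ 0.165.

0.165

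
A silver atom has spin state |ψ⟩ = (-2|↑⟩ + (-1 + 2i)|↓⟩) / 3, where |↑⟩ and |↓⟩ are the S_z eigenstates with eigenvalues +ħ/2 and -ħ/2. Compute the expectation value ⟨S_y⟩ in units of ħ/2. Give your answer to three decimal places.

-0.889

⟨σ_y⟩ = 2 Im(a* b)/(|a|²+|b|²) with a = -2, b = (-1 + 2i).
a* b = (2 - 4i), so ⟨σ_y⟩ = -8/9.
⟨S_y⟩ = (ħ/2)·⟨σ_y⟩.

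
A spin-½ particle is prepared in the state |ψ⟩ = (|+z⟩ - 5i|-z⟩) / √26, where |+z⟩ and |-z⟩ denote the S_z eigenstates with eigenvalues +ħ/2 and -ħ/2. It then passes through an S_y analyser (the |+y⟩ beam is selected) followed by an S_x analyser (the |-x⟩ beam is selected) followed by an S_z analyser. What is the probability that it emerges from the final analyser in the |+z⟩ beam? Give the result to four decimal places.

First analyser (S_y): P(|+y⟩) = |⟨+y|ψ⟩|² = 16/52.
After stage 1 the state is |+y⟩; P(|-x⟩) = |⟨-x|+y⟩|² = 1/2.
After stage 2 the state is |-x⟩; P(|+z⟩) = |⟨+z|-x⟩|² = 1/2.
Joint probability = 16/52 × 1/2 × 1/2 = 0.0769.

0.0769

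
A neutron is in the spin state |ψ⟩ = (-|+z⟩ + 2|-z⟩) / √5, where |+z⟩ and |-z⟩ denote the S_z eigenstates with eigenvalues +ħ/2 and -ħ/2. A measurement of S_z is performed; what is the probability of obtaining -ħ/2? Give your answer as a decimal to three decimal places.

0.800

The -ħ/2 outcome corresponds to |-z⟩. Its amplitude in |ψ⟩ is 2/√5.
P = |2|² / 5 = 4/5.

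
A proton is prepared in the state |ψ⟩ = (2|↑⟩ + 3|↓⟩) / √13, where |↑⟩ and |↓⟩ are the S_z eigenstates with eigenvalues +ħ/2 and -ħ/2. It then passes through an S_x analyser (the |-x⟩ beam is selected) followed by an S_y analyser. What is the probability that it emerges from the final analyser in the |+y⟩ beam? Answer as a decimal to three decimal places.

0.019

First analyser (S_x): P(|-x⟩) = |⟨-x|ψ⟩|² = 1/26.
After stage 1 the state is |-x⟩; P(|+y⟩) = |⟨+y|-x⟩|² = 1/2.
Joint probability = 1/26 × 1/2 = 0.019.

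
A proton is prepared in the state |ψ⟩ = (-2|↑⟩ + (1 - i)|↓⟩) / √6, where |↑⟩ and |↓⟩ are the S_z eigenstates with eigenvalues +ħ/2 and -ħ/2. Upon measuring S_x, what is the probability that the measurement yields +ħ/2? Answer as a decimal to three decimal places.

0.167

|+x⟩ = (|↑⟩ + |↓⟩)/√2, so ⟨+x|ψ⟩ = (-1 - i) / (√2·√6).
P = |-1 - i|² / 12 = 2/12.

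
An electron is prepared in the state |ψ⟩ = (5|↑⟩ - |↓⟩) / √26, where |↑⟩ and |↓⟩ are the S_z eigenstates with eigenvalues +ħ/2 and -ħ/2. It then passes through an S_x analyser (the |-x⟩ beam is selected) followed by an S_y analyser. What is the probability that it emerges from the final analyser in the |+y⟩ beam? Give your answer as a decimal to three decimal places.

First analyser (S_x): P(|-x⟩) = |⟨-x|ψ⟩|² = 36/52.
After stage 1 the state is |-x⟩; P(|+y⟩) = |⟨+y|-x⟩|² = 1/2.
Joint probability = 36/52 × 1/2 = 0.346.

0.346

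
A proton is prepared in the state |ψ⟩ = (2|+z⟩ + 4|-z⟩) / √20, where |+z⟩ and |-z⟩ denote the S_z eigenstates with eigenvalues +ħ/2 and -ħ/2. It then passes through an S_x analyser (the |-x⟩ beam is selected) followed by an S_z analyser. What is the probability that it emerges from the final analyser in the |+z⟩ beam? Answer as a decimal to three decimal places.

0.050

First analyser (S_x): P(|-x⟩) = |⟨-x|ψ⟩|² = 4/40.
After stage 1 the state is |-x⟩; P(|+z⟩) = |⟨+z|-x⟩|² = 1/2.
Joint probability = 4/40 × 1/2 = 0.050.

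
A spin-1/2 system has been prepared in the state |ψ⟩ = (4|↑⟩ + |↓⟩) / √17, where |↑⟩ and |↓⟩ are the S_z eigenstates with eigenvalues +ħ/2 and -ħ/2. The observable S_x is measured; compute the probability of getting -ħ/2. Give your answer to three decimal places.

0.265

|-x⟩ = (|↑⟩ - |↓⟩)/√2, so ⟨-x|ψ⟩ = (3) / (√2·√17).
P = |3|² / 34 = 9/34.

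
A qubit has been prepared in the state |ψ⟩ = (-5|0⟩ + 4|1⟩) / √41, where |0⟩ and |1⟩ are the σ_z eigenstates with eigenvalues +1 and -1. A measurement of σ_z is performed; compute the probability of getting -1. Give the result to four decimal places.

The -1 outcome corresponds to |1⟩. Its amplitude in |ψ⟩ is 4/√41.
P = |4|² / 41 = 16/41.

0.3902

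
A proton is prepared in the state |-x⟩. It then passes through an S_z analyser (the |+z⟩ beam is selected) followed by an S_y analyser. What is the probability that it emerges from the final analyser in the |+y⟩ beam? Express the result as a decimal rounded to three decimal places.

First analyser (S_z): from |-x⟩, P(|+z⟩) = 1/2.
After stage 1 the state is |+z⟩; P(|+y⟩) = |⟨+y|+z⟩|² = 1/2.
Joint probability = 1/2 × 1/2 = 0.250.

0.250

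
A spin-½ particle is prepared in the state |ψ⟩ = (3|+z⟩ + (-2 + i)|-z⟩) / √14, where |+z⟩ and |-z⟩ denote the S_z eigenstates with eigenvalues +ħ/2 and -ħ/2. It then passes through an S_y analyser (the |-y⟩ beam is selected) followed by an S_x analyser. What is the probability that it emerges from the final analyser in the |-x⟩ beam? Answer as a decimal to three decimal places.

0.143

First analyser (S_y): P(|-y⟩) = |⟨-y|ψ⟩|² = 8/28.
After stage 1 the state is |-y⟩; P(|-x⟩) = |⟨-x|-y⟩|² = 1/2.
Joint probability = 8/28 × 1/2 = 0.143.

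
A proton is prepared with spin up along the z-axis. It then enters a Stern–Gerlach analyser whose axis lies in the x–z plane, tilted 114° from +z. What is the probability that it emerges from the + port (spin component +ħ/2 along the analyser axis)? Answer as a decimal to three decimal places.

0.297

For spin-½, the probability of finding spin-up along an axis at angle θ to the initial spin direction is cos²(θ/2); spin-down is sin²(θ/2).
θ = 114°, so P = cos²(57°) ≈ 0.297.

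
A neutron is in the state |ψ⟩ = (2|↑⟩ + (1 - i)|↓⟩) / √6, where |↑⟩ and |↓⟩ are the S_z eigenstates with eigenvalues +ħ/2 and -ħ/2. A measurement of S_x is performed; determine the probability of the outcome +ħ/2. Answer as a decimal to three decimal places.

|+x⟩ = (|↑⟩ + |↓⟩)/√2, so ⟨+x|ψ⟩ = (3 - i) / (√2·√6).
P = |3 - i|² / 12 = 10/12.

0.833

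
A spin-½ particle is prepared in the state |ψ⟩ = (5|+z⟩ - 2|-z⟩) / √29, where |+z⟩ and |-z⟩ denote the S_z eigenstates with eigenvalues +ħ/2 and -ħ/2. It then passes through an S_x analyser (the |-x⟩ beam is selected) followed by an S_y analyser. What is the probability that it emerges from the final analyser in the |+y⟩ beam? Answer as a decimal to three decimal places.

0.422

First analyser (S_x): P(|-x⟩) = |⟨-x|ψ⟩|² = 49/58.
After stage 1 the state is |-x⟩; P(|+y⟩) = |⟨+y|-x⟩|² = 1/2.
Joint probability = 49/58 × 1/2 = 0.422.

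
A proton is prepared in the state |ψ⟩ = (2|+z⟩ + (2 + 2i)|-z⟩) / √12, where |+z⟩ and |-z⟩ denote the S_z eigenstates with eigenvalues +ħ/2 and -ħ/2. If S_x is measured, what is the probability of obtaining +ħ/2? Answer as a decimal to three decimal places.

0.833

|+x⟩ = (|+z⟩ + |-z⟩)/√2, so ⟨+x|ψ⟩ = (4 + 2i) / (√2·√12).
P = |4 + 2i|² / 24 = 20/24.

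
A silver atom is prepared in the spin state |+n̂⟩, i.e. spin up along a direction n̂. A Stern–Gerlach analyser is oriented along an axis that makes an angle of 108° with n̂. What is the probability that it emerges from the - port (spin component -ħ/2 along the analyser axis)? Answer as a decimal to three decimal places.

0.655

For spin-½, the probability of finding spin-up along an axis at angle θ to the initial spin direction is cos²(θ/2); spin-down is sin²(θ/2).
θ = 108°, so P = sin²(54°) ≈ 0.655.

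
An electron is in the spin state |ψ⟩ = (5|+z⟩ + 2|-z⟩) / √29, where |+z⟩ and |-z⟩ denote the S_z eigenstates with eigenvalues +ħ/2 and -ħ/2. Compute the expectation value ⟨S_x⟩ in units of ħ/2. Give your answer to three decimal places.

⟨σ_x⟩ = 2 Re(a* b)/(|a|²+|b|²) with a = 5, b = 2.
a* b = 10, so ⟨σ_x⟩ = 20/29.
⟨S_x⟩ = (ħ/2)·⟨σ_x⟩.

0.690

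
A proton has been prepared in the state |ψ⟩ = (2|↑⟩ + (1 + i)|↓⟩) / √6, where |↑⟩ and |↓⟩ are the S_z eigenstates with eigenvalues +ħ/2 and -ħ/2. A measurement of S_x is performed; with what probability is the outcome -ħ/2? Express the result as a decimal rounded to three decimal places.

|-x⟩ = (|↑⟩ - |↓⟩)/√2, so ⟨-x|ψ⟩ = (1 - i) / (√2·√6).
P = |1 - i|² / 12 = 2/12.

0.167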